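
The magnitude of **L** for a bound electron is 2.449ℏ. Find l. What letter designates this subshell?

l = 2 (d orbital)

Since |L|² = l(l+1)ℏ², l(l+1) = 6.
Solving: l = 2.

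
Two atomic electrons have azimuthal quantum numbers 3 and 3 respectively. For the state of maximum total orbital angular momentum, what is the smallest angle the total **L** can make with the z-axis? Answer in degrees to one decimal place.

L runs from |3 − 3| = 0 to 3 + 3 = 6.
L ∈ {0, 1, 2, 3, 4, 5, 6}.
The maximum is L = 6, with |L_tot| = ℏ√(6·7) = √42 ℏ.
The minimum angle with z is arccos(6/√42) ≈ 22.2°.

θ_min ≈ 22.2°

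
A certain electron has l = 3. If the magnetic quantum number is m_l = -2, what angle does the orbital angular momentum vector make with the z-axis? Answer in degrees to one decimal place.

|L| = √(l(l+1)) ℏ = 2√3 ℏ.
L_z = m_l ℏ = −2ℏ.
cos θ = L_z/|L| = -2/√12, so θ ≈ 125.3°.

θ ≈ 125.3°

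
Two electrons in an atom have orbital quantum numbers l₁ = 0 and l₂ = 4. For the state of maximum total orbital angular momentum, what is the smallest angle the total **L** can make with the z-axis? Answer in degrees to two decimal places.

The total orbital quantum number L ranges from |l₁ − l₂| to l₁ + l₂ in integer steps.
L ∈ {4}.
The maximum is L = 4, with |L_tot| = ℏ√(4·5) = 2√5 ℏ.
The minimum angle with z is arccos(4/√20) ≈ 26.57°.

θ_min ≈ 26.57°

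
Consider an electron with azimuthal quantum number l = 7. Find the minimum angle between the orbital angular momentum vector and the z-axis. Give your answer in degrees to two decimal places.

|L|² = l(l+1)ℏ² = 56ℏ², so |L| = 2√14 ℏ.
The smallest angle corresponds to the largest L_z, i.e. m_l = l = 7, giving L_z = 7ℏ.
cos θ_min = 7/√56, so θ_min ≈ 20.70°.

θ_min ≈ 20.70°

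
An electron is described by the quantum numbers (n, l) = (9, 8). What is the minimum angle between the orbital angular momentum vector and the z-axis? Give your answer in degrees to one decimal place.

|L| = √(l(l+1)) ℏ = 6√2 ℏ.
The smallest angle corresponds to the largest L_z, i.e. m_l = l = 8, giving L_z = 8ℏ.
cos θ_min = 8/√72, so θ_min ≈ 19.5°.

θ_min ≈ 19.5°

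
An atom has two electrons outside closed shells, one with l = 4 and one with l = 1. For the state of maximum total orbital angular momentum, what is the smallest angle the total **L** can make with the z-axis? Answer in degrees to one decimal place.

θ_min ≈ 24.1°

Angular momentum addition gives L = |l₁ − l₂|, …, l₁ + l₂.
So L can be 3, 4, 5.
The maximum is L = 5, with |L_tot| = ℏ√(5·6) = √30 ℏ.
The minimum angle with z is arccos(5/√30) ≈ 24.1°.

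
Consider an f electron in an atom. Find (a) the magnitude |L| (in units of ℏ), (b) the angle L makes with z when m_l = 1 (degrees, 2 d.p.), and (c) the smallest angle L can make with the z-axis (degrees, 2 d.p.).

|L| = 2√3 ℏ ≈ 3.464ℏ; θ(m_l=1) ≈ 73.22°; θ_min ≈ 30.00°

An f state has l = 3.
|L| = ℏ√(3·4) = 2√3 ℏ ≈ 3.464ℏ.
For m_l = 1: cos θ = 1/√12, θ ≈ 73.22°.
cos θ_min = 3/√12, so θ_min ≈ 30.00°.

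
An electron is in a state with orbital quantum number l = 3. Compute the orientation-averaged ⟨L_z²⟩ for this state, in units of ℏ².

⟨L_z²⟩ = 4 ℏ²

m_l ∈ {-3, -2, -1, 0, 1, 2, 3}.
⟨L_z²⟩ = ℏ²·(Σ m_l²)/(2l+1) = ℏ²·28/7 = 4ℏ².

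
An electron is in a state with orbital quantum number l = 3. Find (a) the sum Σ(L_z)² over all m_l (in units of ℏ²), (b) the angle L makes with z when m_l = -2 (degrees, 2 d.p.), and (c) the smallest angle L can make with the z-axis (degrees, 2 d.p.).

Σ(L_z)² = 28 ℏ²; θ(m_l=-2) ≈ 125.26°; θ_min ≈ 30.00°

Σ m_l² = 28, so Σ(L_z)² = 28 ℏ².
For m_l = -2: cos θ = -2/√12, θ ≈ 125.26°.
cos θ_min = 3/√12, so θ_min ≈ 30.00°.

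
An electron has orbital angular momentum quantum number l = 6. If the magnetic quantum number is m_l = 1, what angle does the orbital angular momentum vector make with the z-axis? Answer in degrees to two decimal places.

θ ≈ 81.12°

|L|² = l(l+1)ℏ² = 42ℏ², so |L| = √42 ℏ.
L_z = m_l ℏ = 1ℏ.
cos θ = L_z/|L| = 1/√42, so θ ≈ 81.12°.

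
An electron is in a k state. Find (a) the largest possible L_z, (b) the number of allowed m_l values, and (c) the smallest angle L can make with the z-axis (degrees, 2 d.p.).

L_z,max = 7ℏ; 15 values; θ_min ≈ 20.70°

For a k orbital, l = 7.
L_z,max = lℏ = 7ℏ.
There are 2l+1 = 15 values of m_l.
cos θ_min = 7/√56, so θ_min ≈ 20.70°.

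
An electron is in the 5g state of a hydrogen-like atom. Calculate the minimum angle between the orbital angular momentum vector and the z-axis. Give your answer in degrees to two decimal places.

θ_min ≈ 26.57°

5g means n = 5, l = 4.
|L| = ℏ√(l(l+1)) = 2√5 ℏ.
The smallest angle corresponds to the largest L_z, i.e. m_l = l = 4, giving L_z = 4ℏ.
cos θ_min = 4/√20, so θ_min ≈ 26.57°.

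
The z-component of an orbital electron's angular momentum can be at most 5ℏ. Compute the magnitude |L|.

The maximum L_z equals lℏ, giving l = 5.
|L| = ℏ√(l(l+1)) = √30 ℏ.

|L| = √30 ℏ ≈ 5.477ℏ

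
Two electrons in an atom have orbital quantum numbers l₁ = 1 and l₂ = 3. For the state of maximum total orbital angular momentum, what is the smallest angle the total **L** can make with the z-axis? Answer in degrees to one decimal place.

θ_min ≈ 26.6°

Angular momentum addition gives L = |l₁ − l₂|, …, l₁ + l₂.
L ∈ {2, 3, 4}.
The maximum is L = 4, with |L_tot| = ℏ√(4·5) = 2√5 ℏ.
The minimum angle with z is arccos(4/√20) ≈ 26.6°.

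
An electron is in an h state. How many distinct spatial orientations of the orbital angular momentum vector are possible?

11

The letter h corresponds to l = 5.
The number of m_l values is 2l + 1 = 2·5 + 1 = 11.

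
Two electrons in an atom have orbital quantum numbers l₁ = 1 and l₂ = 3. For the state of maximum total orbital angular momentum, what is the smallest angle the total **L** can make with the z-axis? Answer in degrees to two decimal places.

θ_min ≈ 26.57°

Angular momentum addition gives L = |l₁ − l₂|, …, l₁ + l₂.
L ∈ {2, 3, 4}.
The maximum is L = 4, with |L_tot| = ℏ√(4·5) = 2√5 ℏ.
The minimum angle with z is arccos(4/√20) ≈ 26.57°.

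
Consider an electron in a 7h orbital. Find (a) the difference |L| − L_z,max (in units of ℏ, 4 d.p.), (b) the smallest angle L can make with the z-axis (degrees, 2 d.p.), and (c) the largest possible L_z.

|L|−L_z,max ≈ 0.4772ℏ; θ_min ≈ 24.09°; L_z,max = 5ℏ

For 7h, l = 5.
|L| − L_z,max = (√30 − 5)ℏ ≈ 0.4772ℏ.
cos θ_min = 5/√30, so θ_min ≈ 24.09°.
L_z,max = lℏ = 5ℏ.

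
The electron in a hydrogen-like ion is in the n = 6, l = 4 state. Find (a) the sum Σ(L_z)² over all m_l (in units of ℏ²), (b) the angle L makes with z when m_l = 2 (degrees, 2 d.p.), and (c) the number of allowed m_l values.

Σ m_l² = 60, so Σ(L_z)² = 60 ℏ².
For m_l = 2: cos θ = 2/√20, θ ≈ 63.43°.
There are 2l+1 = 9 values of m_l.

Σ(L_z)² = 60 ℏ²; θ(m_l=2) ≈ 63.43°; 9 values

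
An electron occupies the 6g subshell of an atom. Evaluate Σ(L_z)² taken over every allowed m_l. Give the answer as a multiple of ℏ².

6g means n = 6, l = 4.
m_l ∈ {-4, -3, -2, -1, 0, 1, 2, 3, 4}.
Summing m² from −4 to 4: Σ m_l² = 60.

Σ(L_z)² = 60 ℏ²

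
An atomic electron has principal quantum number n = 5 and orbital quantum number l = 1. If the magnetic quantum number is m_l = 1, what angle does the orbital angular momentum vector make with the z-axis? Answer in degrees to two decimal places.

θ ≈ 45.00°

|L|² = l(l+1)ℏ² = 2ℏ², so |L| = √2 ℏ.
L_z = m_l ℏ = 1ℏ.
cos θ = L_z/|L| = 1/√2, so θ ≈ 45.00°.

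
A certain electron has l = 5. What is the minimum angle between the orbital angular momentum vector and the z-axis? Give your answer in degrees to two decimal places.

|L|² = l(l+1)ℏ² = 30ℏ², so |L| = √30 ℏ.
The smallest angle corresponds to the largest L_z, i.e. m_l = l = 5, giving L_z = 5ℏ.
cos θ_min = 5/√30, so θ_min ≈ 24.09°.

θ_min ≈ 24.09°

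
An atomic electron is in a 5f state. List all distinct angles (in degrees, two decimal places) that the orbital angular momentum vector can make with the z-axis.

5f means n = 5, l = 3.
|L| = √(l(l+1)) ℏ = 2√3 ℏ.
cos θ = m_l/√12 for each m_l ∈ {-3, -2, -1, 0, 1, 2, 3}.

θ ∈ {30.00°, 54.74°, 73.22°, 90.00°, 106.78°, 125.26°, 150.00°}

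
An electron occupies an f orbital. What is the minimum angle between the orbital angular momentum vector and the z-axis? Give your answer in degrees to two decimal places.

An f state has l = 3.
|L| = √(l(l+1)) ℏ = 2√3 ℏ.
The smallest angle corresponds to the largest L_z, i.e. m_l = l = 3, giving L_z = 3ℏ.
cos θ_min = 3/√12, so θ_min ≈ 30.00°.

θ_min ≈ 30.00°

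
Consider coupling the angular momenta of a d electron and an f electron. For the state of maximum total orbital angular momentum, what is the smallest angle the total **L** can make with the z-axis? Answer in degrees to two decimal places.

L runs from |2 − 3| = 1 to 2 + 3 = 5.
Allowed values: L = 1, 2, 3, 4, 5.
The maximum is L = 5, with |L_tot| = ℏ√(5·6) = √30 ℏ.
The minimum angle with z is arccos(5/√30) ≈ 24.09°.

θ_min ≈ 24.09°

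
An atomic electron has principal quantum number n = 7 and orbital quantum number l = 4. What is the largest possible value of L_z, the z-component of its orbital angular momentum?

L_z,max = 4ℏ

L_z = m_l ℏ with m_l ∈ {−4, …, 4}; the maximum is m_l = 4.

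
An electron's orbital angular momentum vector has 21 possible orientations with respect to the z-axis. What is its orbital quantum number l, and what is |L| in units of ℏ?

l = 10, |L| = √110 ℏ ≈ 10.488ℏ

21 = 2l + 1, so l = (21−1)/2 = 10.
Then |L| = √(l(l+1)) ℏ = √110 ℏ.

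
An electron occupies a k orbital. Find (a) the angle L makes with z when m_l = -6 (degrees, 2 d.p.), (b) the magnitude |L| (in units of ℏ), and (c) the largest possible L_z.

θ(m_l=-6) ≈ 143.30°; |L| = 2√14 ℏ ≈ 7.483ℏ; L_z,max = 7ℏ

The letter k corresponds to l = 7.
For m_l = -6: cos θ = -6/√56, θ ≈ 143.30°.
|L| = ℏ√(7·8) = 2√14 ℏ ≈ 7.483ℏ.
L_z,max = lℏ = 7ℏ.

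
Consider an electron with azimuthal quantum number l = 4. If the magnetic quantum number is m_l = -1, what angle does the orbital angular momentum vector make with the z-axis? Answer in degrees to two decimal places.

θ ≈ 102.92°

|L| = √(l(l+1)) ℏ = 2√5 ℏ.
L_z = m_l ℏ = −1ℏ.
cos θ = L_z/|L| = -1/√20, so θ ≈ 102.92°.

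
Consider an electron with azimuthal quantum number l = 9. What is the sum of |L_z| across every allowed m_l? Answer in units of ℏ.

Σ|L_z| = 90 ℏ

m_l ∈ {-9, -8, -7, -6, -5, -4, -3, -2, -1, 0, 1, 2, 3, 4, 5, 6, 7, 8, 9}.
Σ|m_l| = 2(1+2+…+9) = 90.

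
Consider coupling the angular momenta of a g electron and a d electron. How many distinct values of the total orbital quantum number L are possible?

5

L runs from |4 − 2| = 2 to 4 + 2 = 6.
So L can be 2, 3, 4, 5, 6.
That is 5 values.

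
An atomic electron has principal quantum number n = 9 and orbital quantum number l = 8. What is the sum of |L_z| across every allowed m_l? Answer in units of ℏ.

Σ|L_z| = 72 ℏ

The allowed m_l values are -8, -7, -6, -5, -4, -3, -2, -1, 0, 1, 2, 3, 4, 5, 6, 7, 8.
Σ|m_l| = 2·8(8+1)/2 = 72.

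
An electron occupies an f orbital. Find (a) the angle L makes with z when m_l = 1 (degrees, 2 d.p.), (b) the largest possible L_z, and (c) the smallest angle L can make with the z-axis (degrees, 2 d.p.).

θ(m_l=1) ≈ 73.22°; L_z,max = 3ℏ; θ_min ≈ 30.00°

An f state has l = 3.
For m_l = 1: cos θ = 1/√12, θ ≈ 73.22°.
L_z,max = lℏ = 3ℏ.
cos θ_min = 3/√12, so θ_min ≈ 30.00°.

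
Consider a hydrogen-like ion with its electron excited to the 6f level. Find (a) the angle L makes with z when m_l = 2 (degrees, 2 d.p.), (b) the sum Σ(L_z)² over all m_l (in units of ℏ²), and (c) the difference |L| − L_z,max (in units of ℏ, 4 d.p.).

θ(m_l=2) ≈ 54.74°; Σ(L_z)² = 28 ℏ²; |L|−L_z,max ≈ 0.4641ℏ

The 6f level has l = 3.
For m_l = 2: cos θ = 2/√12, θ ≈ 54.74°.
Σ m_l² = 28, so Σ(L_z)² = 28 ℏ².
|L| − L_z,max = (2√3 − 3)ℏ ≈ 0.4641ℏ.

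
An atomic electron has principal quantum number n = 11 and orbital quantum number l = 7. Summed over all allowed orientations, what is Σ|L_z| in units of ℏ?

Σ|L_z| = 56 ℏ

m_l runs from −7 to 7, i.e. {-7, -6, -5, -4, -3, -2, -1, 0, 1, 2, 3, 4, 5, 6, 7}.
Σ|m_l| = 2(1+2+…+7) = 56.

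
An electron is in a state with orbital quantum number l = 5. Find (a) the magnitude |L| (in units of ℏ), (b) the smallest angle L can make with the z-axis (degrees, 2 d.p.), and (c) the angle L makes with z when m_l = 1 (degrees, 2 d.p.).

|L| = ℏ√(5·6) = √30 ℏ ≈ 5.477ℏ.
cos θ_min = 5/√30, so θ_min ≈ 24.09°.
For m_l = 1: cos θ = 1/√30, θ ≈ 79.48°.

|L| = √30 ℏ ≈ 5.477ℏ; θ_min ≈ 24.09°; θ(m_l=1) ≈ 79.48°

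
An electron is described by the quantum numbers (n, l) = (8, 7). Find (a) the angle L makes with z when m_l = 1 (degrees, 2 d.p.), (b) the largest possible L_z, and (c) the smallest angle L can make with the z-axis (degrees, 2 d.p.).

θ(m_l=1) ≈ 82.32°; L_z,max = 7ℏ; θ_min ≈ 20.70°

For m_l = 1: cos θ = 1/√56, θ ≈ 82.32°.
L_z,max = lℏ = 7ℏ.
cos θ_min = 7/√56, so θ_min ≈ 20.70°.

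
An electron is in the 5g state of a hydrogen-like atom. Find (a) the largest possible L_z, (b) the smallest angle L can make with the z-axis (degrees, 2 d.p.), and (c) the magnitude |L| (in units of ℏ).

L_z,max = 4ℏ; θ_min ≈ 26.57°; |L| = 2√5 ℏ ≈ 4.472ℏ

For 5g, l = 4.
L_z,max = lℏ = 4ℏ.
cos θ_min = 4/√20, so θ_min ≈ 26.57°.
|L| = ℏ√(4·5) = 2√5 ℏ ≈ 4.472ℏ.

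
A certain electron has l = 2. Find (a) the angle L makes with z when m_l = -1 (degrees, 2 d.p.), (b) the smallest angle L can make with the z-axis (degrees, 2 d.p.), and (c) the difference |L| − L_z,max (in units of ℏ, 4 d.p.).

For m_l = -1: cos θ = -1/√6, θ ≈ 114.09°.
cos θ_min = 2/√6, so θ_min ≈ 35.26°.
|L| − L_z,max = (√6 − 2)ℏ ≈ 0.4495ℏ.

θ(m_l=-1) ≈ 114.09°; θ_min ≈ 35.26°; |L|−L_z,max ≈ 0.4495ℏ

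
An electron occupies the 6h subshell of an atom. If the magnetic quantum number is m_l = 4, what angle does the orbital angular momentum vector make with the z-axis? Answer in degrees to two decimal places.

For 6h, l = 5.
|L|² = l(l+1)ℏ² = 30ℏ², so |L| = √30 ℏ.
L_z = m_l ℏ = 4ℏ.
cos θ = L_z/|L| = 4/√30, so θ ≈ 43.09°.

θ ≈ 43.09°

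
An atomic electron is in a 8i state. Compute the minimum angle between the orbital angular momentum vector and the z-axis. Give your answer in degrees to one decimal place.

θ_min ≈ 22.2°

8i means n = 8, l = 6.
|L| = √(l(l+1)) ℏ = √42 ℏ.
The smallest angle corresponds to the largest L_z, i.e. m_l = l = 6, giving L_z = 6ℏ.
cos θ_min = 6/√42, so θ_min ≈ 22.2°.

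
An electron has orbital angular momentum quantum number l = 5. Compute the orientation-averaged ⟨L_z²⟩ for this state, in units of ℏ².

⟨L_z²⟩ = 10 ℏ²

m_l ∈ {-5, -4, -3, -2, -1, 0, 1, 2, 3, 4, 5}.
⟨L_z²⟩ = ℏ²·(Σ m_l²)/(2l+1) = ℏ²·110/11 = 10ℏ².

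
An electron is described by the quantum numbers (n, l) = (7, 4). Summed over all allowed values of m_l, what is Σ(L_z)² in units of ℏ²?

Σ(L_z)² = 60 ℏ²

m_l ∈ {-4, -3, -2, -1, 0, 1, 2, 3, 4}.
Σ m_l² = 2·(1 + 4 + 9 + 16) = 60.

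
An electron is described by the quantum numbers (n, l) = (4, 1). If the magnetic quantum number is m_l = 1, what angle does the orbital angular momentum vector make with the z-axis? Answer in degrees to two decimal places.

|L| = √(l(l+1)) ℏ = √2 ℏ.
L_z = m_l ℏ = 1ℏ.
cos θ = L_z/|L| = 1/√2, so θ ≈ 45.00°.

θ ≈ 45.00°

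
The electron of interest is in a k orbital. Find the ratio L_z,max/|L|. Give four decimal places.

L_z,max/|L| = 0.9354

The letter k corresponds to l = 7.
|L| = 2√14 ℏ ≈ 7.4833ℏ, while L_z,max = lℏ = 7ℏ.
L_z,max/|L| = 7/√56 = 0.9354.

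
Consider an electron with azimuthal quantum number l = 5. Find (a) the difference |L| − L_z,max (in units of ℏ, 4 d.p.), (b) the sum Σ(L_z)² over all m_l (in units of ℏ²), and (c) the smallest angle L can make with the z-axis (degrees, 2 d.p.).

|L|−L_z,max ≈ 0.4772ℏ; Σ(L_z)² = 110 ℏ²; θ_min ≈ 24.09°

|L| − L_z,max = (√30 − 5)ℏ ≈ 0.4772ℏ.
Σ m_l² = 110, so Σ(L_z)² = 110 ℏ².
cos θ_min = 5/√30, so θ_min ≈ 24.09°.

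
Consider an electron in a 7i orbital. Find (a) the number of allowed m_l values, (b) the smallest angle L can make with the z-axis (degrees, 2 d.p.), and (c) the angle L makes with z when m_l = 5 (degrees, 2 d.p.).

The 7i subshell has l = 6.
There are 2l+1 = 13 values of m_l.
cos θ_min = 6/√42, so θ_min ≈ 22.21°.
For m_l = 5: cos θ = 5/√42, θ ≈ 39.51°.

13 values; θ_min ≈ 22.21°; θ(m_l=5) ≈ 39.51°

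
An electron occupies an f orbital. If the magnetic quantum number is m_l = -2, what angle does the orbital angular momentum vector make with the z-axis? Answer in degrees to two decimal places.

For an f orbital, l = 3.
|L| = √(l(l+1)) ℏ = 2√3 ℏ.
L_z = m_l ℏ = −2ℏ.
cos θ = L_z/|L| = -2/√12, so θ ≈ 125.26°.

θ ≈ 125.26°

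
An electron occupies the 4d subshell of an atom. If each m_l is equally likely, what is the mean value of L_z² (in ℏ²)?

⟨L_z²⟩ = 2 ℏ²

The 4d subshell has l = 2.
m_l runs from −2 to 2, i.e. {-2, -1, 0, 1, 2}.
Average of L_z² over 5 states: 10/5 ℏ² = 2 ℏ².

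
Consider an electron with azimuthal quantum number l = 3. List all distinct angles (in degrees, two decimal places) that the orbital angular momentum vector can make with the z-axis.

|L| = ℏ√(l(l+1)) = 2√3 ℏ.
cos θ = m_l/√12 for each m_l ∈ {-3, -2, -1, 0, 1, 2, 3}.

θ ∈ {30.00°, 54.74°, 73.22°, 90.00°, 106.78°, 125.26°, 150.00°}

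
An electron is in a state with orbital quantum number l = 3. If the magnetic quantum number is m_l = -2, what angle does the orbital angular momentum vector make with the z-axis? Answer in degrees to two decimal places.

|L| = √(l(l+1)) ℏ = 2√3 ℏ.
L_z = m_l ℏ = −2ℏ.
cos θ = L_z/|L| = -2/√12, so θ ≈ 125.26°.

θ ≈ 125.26°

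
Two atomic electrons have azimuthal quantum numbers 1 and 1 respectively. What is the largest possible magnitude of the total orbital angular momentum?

By the triangle rule, |l₁ − l₂| ≤ L ≤ l₁ + l₂.
Allowed values: L = 0, 1, 2.
The largest magnitude corresponds to L = 2: |L_tot| = ℏ√(2·3) = √6 ℏ.

|L_tot|_max = √6 ℏ ≈ 2.449ℏ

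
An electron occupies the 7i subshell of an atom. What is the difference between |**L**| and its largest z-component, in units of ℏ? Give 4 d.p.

7i means n = 7, l = 6.
|L| = √42 ℏ ≈ 6.4807ℏ, while L_z,max = lℏ = 6ℏ.
The difference is (√42 − 6)ℏ ≈ 0.4807ℏ.

|L| − L_z,max ≈ 0.4807ℏ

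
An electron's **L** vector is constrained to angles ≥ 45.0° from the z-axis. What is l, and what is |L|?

l = 1, |L| = √2 ℏ ≈ 1.414ℏ

cos²θ_min = l/(l+1) = 0.5000.
Solving: l = 1.
Then |L| = ℏ√(1·2) = √2 ℏ.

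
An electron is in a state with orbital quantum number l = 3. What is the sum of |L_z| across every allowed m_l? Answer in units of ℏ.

The allowed m_l values are -3, -2, -1, 0, 1, 2, 3.
Σ|m_l| = 2(1+2+…+3) = 12.

Σ|L_z| = 12 ℏ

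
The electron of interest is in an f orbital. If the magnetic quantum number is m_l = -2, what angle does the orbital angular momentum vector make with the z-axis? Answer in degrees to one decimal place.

An f state has l = 3.
|L| = ℏ√(l(l+1)) = 2√3 ℏ.
L_z = m_l ℏ = −2ℏ.
cos θ = L_z/|L| = -2/√12, so θ ≈ 125.3°.

θ ≈ 125.3°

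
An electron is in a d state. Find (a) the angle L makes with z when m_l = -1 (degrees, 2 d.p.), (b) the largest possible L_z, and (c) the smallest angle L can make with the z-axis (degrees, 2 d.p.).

The letter d corresponds to l = 2.
For m_l = -1: cos θ = -1/√6, θ ≈ 114.09°.
L_z,max = lℏ = 2ℏ.
cos θ_min = 2/√6, so θ_min ≈ 35.26°.

θ(m_l=-1) ≈ 114.09°; L_z,max = 2ℏ; θ_min ≈ 35.26°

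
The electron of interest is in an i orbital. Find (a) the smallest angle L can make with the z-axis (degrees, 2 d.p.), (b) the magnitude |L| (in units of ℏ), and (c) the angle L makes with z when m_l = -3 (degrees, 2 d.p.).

θ_min ≈ 22.21°; |L| = √42 ℏ ≈ 6.481ℏ; θ(m_l=-3) ≈ 117.58°

An i state has l = 6.
cos θ_min = 6/√42, so θ_min ≈ 22.21°.
|L| = ℏ√(6·7) = √42 ℏ ≈ 6.481ℏ.
For m_l = -3: cos θ = -3/√42, θ ≈ 117.58°.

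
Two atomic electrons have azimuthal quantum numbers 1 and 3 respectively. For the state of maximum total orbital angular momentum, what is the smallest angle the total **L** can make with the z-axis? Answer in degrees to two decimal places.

θ_min ≈ 26.57°

Angular momentum addition gives L = |l₁ − l₂|, …, l₁ + l₂.
Allowed values: L = 2, 3, 4.
The maximum is L = 4, with |L_tot| = ℏ√(4·5) = 2√5 ℏ.
The minimum angle with z is arccos(4/√20) ≈ 26.57°.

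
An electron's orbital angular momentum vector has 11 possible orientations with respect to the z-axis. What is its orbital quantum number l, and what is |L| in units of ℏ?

l = 5, |L| = √30 ℏ ≈ 5.477ℏ

11 = 2l + 1, so l = (11−1)/2 = 5.
|L| = ℏ√(l(l+1)) = ℏ√(5·6) = √30 ℏ.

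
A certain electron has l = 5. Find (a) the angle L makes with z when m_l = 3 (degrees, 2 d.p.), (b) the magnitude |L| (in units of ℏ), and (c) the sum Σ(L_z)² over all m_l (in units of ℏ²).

For m_l = 3: cos θ = 3/√30, θ ≈ 56.79°.
|L| = ℏ√(5·6) = √30 ℏ ≈ 5.477ℏ.
Σ m_l² = 110, so Σ(L_z)² = 110 ℏ².

θ(m_l=3) ≈ 56.79°; |L| = √30 ℏ ≈ 5.477ℏ; Σ(L_z)² = 110 ℏ²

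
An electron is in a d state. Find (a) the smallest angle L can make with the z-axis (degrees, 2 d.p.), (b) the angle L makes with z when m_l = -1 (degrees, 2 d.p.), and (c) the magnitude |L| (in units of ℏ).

θ_min ≈ 35.26°; θ(m_l=-1) ≈ 114.09°; |L| = √6 ℏ ≈ 2.449ℏ

The letter d corresponds to l = 2.
cos θ_min = 2/√6, so θ_min ≈ 35.26°.
For m_l = -1: cos θ = -1/√6, θ ≈ 114.09°.
|L| = ℏ√(2·3) = √6 ℏ ≈ 2.449ℏ.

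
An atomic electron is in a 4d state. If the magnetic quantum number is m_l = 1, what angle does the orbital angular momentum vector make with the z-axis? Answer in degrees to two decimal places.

The 4d subshell has l = 2.
|L|² = l(l+1)ℏ² = 6ℏ², so |L| = √6 ℏ.
L_z = m_l ℏ = 1ℏ.
cos θ = L_z/|L| = 1/√6, so θ ≈ 65.91°.

θ ≈ 65.91°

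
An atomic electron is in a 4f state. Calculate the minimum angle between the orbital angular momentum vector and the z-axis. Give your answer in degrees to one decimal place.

For 4f, l = 3.
|L| = √(l(l+1)) ℏ = 2√3 ℏ.
The smallest angle corresponds to the largest L_z, i.e. m_l = l = 3, giving L_z = 3ℏ.
cos θ_min = 3/√12, so θ_min ≈ 30.0°.

θ_min ≈ 30.0°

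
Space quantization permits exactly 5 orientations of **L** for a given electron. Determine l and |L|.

l = 2, |L| = √6 ℏ ≈ 2.449ℏ

2l + 1 = 5 ⇒ l = 2.
|L| = ℏ√(l(l+1)) = ℏ√(2·3) = √6 ℏ.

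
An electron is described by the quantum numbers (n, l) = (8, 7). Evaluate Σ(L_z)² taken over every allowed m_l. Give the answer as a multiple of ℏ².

The allowed m_l values are -7, -6, -5, -4, -3, -2, -1, 0, 1, 2, 3, 4, 5, 6, 7.
Summing m² from −7 to 7: Σ m_l² = 280.

Σ(L_z)² = 280 ℏ²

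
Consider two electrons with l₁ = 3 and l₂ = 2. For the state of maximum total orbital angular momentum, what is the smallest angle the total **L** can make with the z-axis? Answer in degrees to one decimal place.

L runs from |3 − 2| = 1 to 3 + 2 = 5.
L ∈ {1, 2, 3, 4, 5}.
The maximum is L = 5, with |L_tot| = ℏ√(5·6) = √30 ℏ.
The minimum angle with z is arccos(5/√30) ≈ 24.1°.

θ_min ≈ 24.1°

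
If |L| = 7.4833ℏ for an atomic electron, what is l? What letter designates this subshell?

l = 7 (k orbital)

Since |L|² = l(l+1)ℏ², l(l+1) = 56.
The positive root is l = 7.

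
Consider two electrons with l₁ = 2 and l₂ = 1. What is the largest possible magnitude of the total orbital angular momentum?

|L_tot|_max = 2√3 ℏ ≈ 3.464ℏ

Angular momentum addition gives L = |l₁ − l₂|, …, l₁ + l₂.
Allowed values: L = 1, 2, 3.
The largest magnitude corresponds to L = 3: |L_tot| = ℏ√(3·4) = 2√3 ℏ.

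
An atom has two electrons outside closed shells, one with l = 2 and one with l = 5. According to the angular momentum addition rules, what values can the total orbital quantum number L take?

L = 3, 4, 5, 6, 7

L runs from |2 − 5| = 3 to 2 + 5 = 7.
Allowed values: L = 3, 4, 5, 6, 7.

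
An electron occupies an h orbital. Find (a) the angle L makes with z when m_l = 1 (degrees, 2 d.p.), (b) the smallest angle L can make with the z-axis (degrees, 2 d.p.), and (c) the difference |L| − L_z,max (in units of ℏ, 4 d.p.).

θ(m_l=1) ≈ 79.48°; θ_min ≈ 24.09°; |L|−L_z,max ≈ 0.4772ℏ

An h state has l = 5.
For m_l = 1: cos θ = 1/√30, θ ≈ 79.48°.
cos θ_min = 5/√30, so θ_min ≈ 24.09°.
|L| − L_z,max = (√30 − 5)ℏ ≈ 0.4772ℏ.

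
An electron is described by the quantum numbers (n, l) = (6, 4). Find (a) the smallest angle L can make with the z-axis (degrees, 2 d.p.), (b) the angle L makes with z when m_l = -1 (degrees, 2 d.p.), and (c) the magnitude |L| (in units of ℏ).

θ_min ≈ 26.57°; θ(m_l=-1) ≈ 102.92°; |L| = 2√5 ℏ ≈ 4.472ℏ

cos θ_min = 4/√20, so θ_min ≈ 26.57°.
For m_l = -1: cos θ = -1/√20, θ ≈ 102.92°.
|L| = ℏ√(4·5) = 2√5 ℏ ≈ 4.472ℏ.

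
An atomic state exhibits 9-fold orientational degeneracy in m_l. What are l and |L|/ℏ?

l = 4, |L| = 2√5 ℏ ≈ 4.472ℏ

2l + 1 = 9 ⇒ l = 4.
Then |L| = √(l(l+1)) ℏ = 2√5 ℏ.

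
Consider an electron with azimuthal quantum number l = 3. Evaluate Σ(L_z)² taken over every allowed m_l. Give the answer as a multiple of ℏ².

The allowed m_l values are -3, -2, -1, 0, 1, 2, 3.
Summing m² from −3 to 3: Σ m_l² = 28.

Σ(L_z)² = 28 ℏ²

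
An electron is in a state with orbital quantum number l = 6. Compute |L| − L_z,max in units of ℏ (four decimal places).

|L| = √42 ℏ ≈ 6.4807ℏ, while L_z,max = lℏ = 6ℏ.
The difference is (√42 − 6)ℏ ≈ 0.4807ℏ.

|L| − L_z,max ≈ 0.4807ℏ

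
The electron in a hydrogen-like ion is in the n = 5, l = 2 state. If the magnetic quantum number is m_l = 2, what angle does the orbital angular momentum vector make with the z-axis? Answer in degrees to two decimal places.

|L| = √(l(l+1)) ℏ = √6 ℏ.
L_z = m_l ℏ = 2ℏ.
cos θ = L_z/|L| = 2/√6, so θ ≈ 35.26°.

θ ≈ 35.26°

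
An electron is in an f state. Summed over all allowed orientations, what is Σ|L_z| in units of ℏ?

Σ|L_z| = 12 ℏ

An f state has l = 3.
The allowed m_l values are -3, -2, -1, 0, 1, 2, 3.
Σ|m_l| = 2(1+2+…+3) = 12.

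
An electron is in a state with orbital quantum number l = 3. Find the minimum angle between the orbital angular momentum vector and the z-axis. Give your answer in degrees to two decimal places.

θ_min ≈ 30.00°

|L| = ℏ√(l(l+1)) = 2√3 ℏ.
The smallest angle corresponds to the largest L_z, i.e. m_l = l = 3, giving L_z = 3ℏ.
cos θ_min = 3/√12, so θ_min ≈ 30.00°.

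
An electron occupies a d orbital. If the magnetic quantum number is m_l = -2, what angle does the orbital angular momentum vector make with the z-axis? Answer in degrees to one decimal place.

A d state has l = 2.
|L| = √(l(l+1)) ℏ = √6 ℏ.
L_z = m_l ℏ = −2ℏ.
cos θ = L_z/|L| = -2/√6, so θ ≈ 144.7°.

θ ≈ 144.7°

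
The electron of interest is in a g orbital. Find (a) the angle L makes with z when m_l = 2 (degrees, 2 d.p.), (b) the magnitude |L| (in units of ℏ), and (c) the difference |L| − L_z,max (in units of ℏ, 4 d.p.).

For a g orbital, l = 4.
For m_l = 2: cos θ = 2/√20, θ ≈ 63.43°.
|L| = ℏ√(4·5) = 2√5 ℏ ≈ 4.472ℏ.
|L| − L_z,max = (2√5 − 4)ℏ ≈ 0.4721ℏ.

θ(m_l=2) ≈ 63.43°; |L| = 2√5 ℏ ≈ 4.472ℏ; |L|−L_z,max ≈ 0.4721ℏ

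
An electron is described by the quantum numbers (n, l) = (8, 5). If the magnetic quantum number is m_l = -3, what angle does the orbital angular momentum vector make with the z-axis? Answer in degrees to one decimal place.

θ ≈ 123.2°

|L| = ℏ√(l(l+1)) = √30 ℏ.
L_z = m_l ℏ = −3ℏ.
cos θ = L_z/|L| = -3/√30, so θ ≈ 123.2°.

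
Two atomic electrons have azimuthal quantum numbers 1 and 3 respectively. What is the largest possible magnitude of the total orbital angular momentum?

Angular momentum addition gives L = |l₁ − l₂|, …, l₁ + l₂.
Allowed values: L = 2, 3, 4.
The largest magnitude corresponds to L = 4: |L_tot| = ℏ√(4·5) = 2√5 ℏ.

|L_tot|_max = 2√5 ℏ ≈ 4.472ℏ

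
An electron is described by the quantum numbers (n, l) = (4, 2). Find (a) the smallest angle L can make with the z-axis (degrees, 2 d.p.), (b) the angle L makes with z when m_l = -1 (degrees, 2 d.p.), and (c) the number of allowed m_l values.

cos θ_min = 2/√6, so θ_min ≈ 35.26°.
For m_l = -1: cos θ = -1/√6, θ ≈ 114.09°.
There are 2l+1 = 5 values of m_l.

θ_min ≈ 35.26°; θ(m_l=-1) ≈ 114.09°; 5 values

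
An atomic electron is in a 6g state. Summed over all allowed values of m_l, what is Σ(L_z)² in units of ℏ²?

Σ(L_z)² = 60 ℏ²

The 6g subshell has l = 4.
The allowed m_l values are -4, -3, -2, -1, 0, 1, 2, 3, 4.
Summing m² from −4 to 4: Σ m_l² = 60.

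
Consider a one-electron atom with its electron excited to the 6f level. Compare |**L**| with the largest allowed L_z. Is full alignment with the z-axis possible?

No: L_z,max = 3ℏ < |L| = 2√3 ℏ ≈ 3.464ℏ

The 6f level has l = 3.
|L| = 2√3 ℏ ≈ 3.4641ℏ, while L_z,max = lℏ = 3ℏ.
Since |L| > L_z,max, the vector can never point exactly along z; the closest it comes is θ_min = arccos(3/√12) ≈ 30.0°.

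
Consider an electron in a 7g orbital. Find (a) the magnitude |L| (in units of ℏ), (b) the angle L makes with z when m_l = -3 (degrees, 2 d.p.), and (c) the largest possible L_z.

|L| = 2√5 ℏ ≈ 4.472ℏ; θ(m_l=-3) ≈ 132.13°; L_z,max = 4ℏ

7g means n = 7, l = 4.
|L| = ℏ√(4·5) = 2√5 ℏ ≈ 4.472ℏ.
For m_l = -3: cos θ = -3/√20, θ ≈ 132.13°.
L_z,max = lℏ = 4ℏ.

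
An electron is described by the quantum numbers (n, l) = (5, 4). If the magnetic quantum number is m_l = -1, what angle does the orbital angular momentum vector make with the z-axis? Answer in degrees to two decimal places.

θ ≈ 102.92°

|L| = ℏ√(l(l+1)) = 2√5 ℏ.
L_z = m_l ℏ = −1ℏ.
cos θ = L_z/|L| = -1/√20, so θ ≈ 102.92°.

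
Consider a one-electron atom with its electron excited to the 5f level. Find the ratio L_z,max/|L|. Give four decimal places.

L_z,max/|L| = 0.8660

The 5f level has l = 3.
|L| = 2√3 ℏ ≈ 3.4641ℏ, while L_z,max = lℏ = 3ℏ.
L_z,max/|L| = 3/√12 = 0.8660.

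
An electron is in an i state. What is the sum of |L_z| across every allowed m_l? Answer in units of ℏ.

Σ|L_z| = 42 ℏ

I corresponds to l = 6.
m_l ∈ {-6, -5, -4, -3, -2, -1, 0, 1, 2, 3, 4, 5, 6}.
Σ|m_l| = 2·6(6+1)/2 = 42.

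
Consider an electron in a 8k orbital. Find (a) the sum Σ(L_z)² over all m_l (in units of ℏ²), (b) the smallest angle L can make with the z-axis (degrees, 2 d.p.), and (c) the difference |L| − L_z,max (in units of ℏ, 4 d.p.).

Σ(L_z)² = 280 ℏ²; θ_min ≈ 20.70°; |L|−L_z,max ≈ 0.4833ℏ

The 8k subshell has l = 7.
Σ m_l² = 280, so Σ(L_z)² = 280 ℏ².
cos θ_min = 7/√56, so θ_min ≈ 20.70°.
|L| − L_z,max = (2√14 − 7)ℏ ≈ 0.4833ℏ.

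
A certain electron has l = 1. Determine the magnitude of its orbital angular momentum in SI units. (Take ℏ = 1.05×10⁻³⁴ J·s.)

|L| = 1.48×10⁻³⁴ J·s

|L| = ℏ√(l(l+1)) = ℏ√(1·2) = √2 ℏ
Numerically, |L| = 1.414 × (1.05×10⁻³⁴ J·s) = 1.48×10⁻³⁴ J·s.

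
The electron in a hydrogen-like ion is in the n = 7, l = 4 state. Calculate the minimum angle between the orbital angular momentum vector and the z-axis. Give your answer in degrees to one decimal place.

|L| = ℏ√(l(l+1)) = 2√5 ℏ.
The smallest angle corresponds to the largest L_z, i.e. m_l = l = 4, giving L_z = 4ℏ.
cos θ_min = 4/√20, so θ_min ≈ 26.6°.

θ_min ≈ 26.6°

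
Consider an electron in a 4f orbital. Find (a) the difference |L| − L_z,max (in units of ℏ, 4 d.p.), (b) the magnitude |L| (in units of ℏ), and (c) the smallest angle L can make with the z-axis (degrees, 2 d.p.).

The 4f subshell has l = 3.
|L| − L_z,max = (2√3 − 3)ℏ ≈ 0.4641ℏ.
|L| = ℏ√(3·4) = 2√3 ℏ ≈ 3.464ℏ.
cos θ_min = 3/√12, so θ_min ≈ 30.00°.

|L|−L_z,max ≈ 0.4641ℏ; |L| = 2√3 ℏ ≈ 3.464ℏ; θ_min ≈ 30.00°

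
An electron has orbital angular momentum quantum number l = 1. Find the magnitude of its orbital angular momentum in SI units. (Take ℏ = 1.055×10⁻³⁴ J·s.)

|L| = ℏ√(l(l+1)) = ℏ√(1·2) = √2 ℏ
Numerically, |L| = 1.414 × (1.055×10⁻³⁴ J·s) = 1.492×10⁻³⁴ J·s.

|L| = 1.492×10⁻³⁴ J·s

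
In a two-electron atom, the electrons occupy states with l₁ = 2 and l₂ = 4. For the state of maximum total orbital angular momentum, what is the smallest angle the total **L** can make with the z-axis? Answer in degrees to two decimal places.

θ_min ≈ 22.21°

Angular momentum addition gives L = |l₁ − l₂|, …, l₁ + l₂.
L ∈ {2, 3, 4, 5, 6}.
The maximum is L = 6, with |L_tot| = ℏ√(6·7) = √42 ℏ.
The minimum angle with z is arccos(6/√42) ≈ 22.21°.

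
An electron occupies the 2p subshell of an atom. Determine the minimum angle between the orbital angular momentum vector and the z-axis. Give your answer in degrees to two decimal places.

θ_min ≈ 45.00°

For 2p, l = 1.
|L|² = l(l+1)ℏ² = 2ℏ², so |L| = √2 ℏ.
The smallest angle corresponds to the largest L_z, i.e. m_l = l = 1, giving L_z = 1ℏ.
cos θ_min = 1/√2, so θ_min ≈ 45.00°.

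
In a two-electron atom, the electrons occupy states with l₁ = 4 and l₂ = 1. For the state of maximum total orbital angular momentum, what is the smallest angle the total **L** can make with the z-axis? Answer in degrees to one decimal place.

L runs from |4 − 1| = 3 to 4 + 1 = 5.
L ∈ {3, 4, 5}.
The maximum is L = 5, with |L_tot| = ℏ√(5·6) = √30 ℏ.
The minimum angle with z is arccos(5/√30) ≈ 24.1°.

θ_min ≈ 24.1°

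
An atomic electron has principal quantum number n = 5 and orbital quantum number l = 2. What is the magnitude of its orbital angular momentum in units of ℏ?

|L| = ℏ√(l(l+1)) = ℏ√(2·3) = √6 ℏ

|L| = √6 ℏ ≈ 2.449ℏ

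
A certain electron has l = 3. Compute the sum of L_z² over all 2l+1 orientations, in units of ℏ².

Σ(L_z)² = 28 ℏ²

The allowed m_l values are -3, -2, -1, 0, 1, 2, 3.
Summing m² from −3 to 3: Σ m_l² = 28.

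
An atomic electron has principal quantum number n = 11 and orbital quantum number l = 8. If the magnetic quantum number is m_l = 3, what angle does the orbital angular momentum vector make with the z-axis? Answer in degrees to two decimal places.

θ ≈ 69.30°

|L| = ℏ√(l(l+1)) = 6√2 ℏ.
L_z = m_l ℏ = 3ℏ.
cos θ = L_z/|L| = 3/√72, so θ ≈ 69.30°.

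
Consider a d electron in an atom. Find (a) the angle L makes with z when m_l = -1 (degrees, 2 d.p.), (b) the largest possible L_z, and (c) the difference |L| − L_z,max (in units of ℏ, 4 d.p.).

For a d orbital, l = 2.
For m_l = -1: cos θ = -1/√6, θ ≈ 114.09°.
L_z,max = lℏ = 2ℏ.
|L| − L_z,max = (√6 − 2)ℏ ≈ 0.4495ℏ.

θ(m_l=-1) ≈ 114.09°; L_z,max = 2ℏ; |L|−L_z,max ≈ 0.4495ℏ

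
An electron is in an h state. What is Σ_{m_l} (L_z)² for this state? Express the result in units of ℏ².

For an h orbital, l = 5.
m_l runs from −5 to 5, i.e. {-5, -4, -3, -2, -1, 0, 1, 2, 3, 4, 5}.
Summing m² from −5 to 5: Σ m_l² = 110.

Σ(L_z)² = 110 ℏ²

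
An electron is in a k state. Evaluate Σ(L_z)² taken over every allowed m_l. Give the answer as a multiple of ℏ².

Σ(L_z)² = 280 ℏ²

The letter k corresponds to l = 7.
m_l ∈ {-7, -6, -5, -4, -3, -2, -1, 0, 1, 2, 3, 4, 5, 6, 7}.
Summing m² from −7 to 7: Σ m_l² = 280.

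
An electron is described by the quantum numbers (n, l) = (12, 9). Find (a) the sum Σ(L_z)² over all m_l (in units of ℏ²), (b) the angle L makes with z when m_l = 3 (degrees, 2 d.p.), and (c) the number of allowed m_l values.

Σ(L_z)² = 570 ℏ²; θ(m_l=3) ≈ 71.57°; 19 values

Σ m_l² = 570, so Σ(L_z)² = 570 ℏ².
For m_l = 3: cos θ = 3/√90, θ ≈ 71.57°.
There are 2l+1 = 19 values of m_l.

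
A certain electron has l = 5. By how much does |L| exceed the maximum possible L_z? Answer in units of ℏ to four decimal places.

|L| = √30 ℏ ≈ 5.4772ℏ, while L_z,max = lℏ = 5ℏ.
The difference is (√30 − 5)ℏ ≈ 0.4772ℏ.

|L| − L_z,max ≈ 0.4772ℏ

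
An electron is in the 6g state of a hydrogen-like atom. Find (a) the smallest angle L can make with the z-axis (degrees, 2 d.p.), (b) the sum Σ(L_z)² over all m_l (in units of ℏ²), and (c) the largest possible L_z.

θ_min ≈ 26.57°; Σ(L_z)² = 60 ℏ²; L_z,max = 4ℏ

For 6g, l = 4.
cos θ_min = 4/√20, so θ_min ≈ 26.57°.
Σ m_l² = 60, so Σ(L_z)² = 60 ℏ².
L_z,max = lℏ = 4ℏ.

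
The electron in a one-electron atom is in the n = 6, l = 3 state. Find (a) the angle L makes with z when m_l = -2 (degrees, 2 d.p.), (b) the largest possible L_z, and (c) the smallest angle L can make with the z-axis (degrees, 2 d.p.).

For m_l = -2: cos θ = -2/√12, θ ≈ 125.26°.
L_z,max = lℏ = 3ℏ.
cos θ_min = 3/√12, so θ_min ≈ 30.00°.

θ(m_l=-2) ≈ 125.26°; L_z,max = 3ℏ; θ_min ≈ 30.00°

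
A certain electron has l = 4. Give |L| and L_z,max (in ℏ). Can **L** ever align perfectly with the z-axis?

No: L_z,max = 4ℏ < |L| = 2√5 ℏ ≈ 4.472ℏ

|L| = 2√5 ℏ ≈ 4.4721ℏ, while L_z,max = lℏ = 4ℏ.
Since |L| > L_z,max, the vector can never point exactly along z; the closest it comes is θ_min = arccos(4/√20) ≈ 26.6°.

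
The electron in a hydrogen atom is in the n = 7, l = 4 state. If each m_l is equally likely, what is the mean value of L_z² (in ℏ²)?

The allowed m_l values are -4, -3, -2, -1, 0, 1, 2, 3, 4.
Average of L_z² over 9 states: 60/9 ℏ² = 6.667 ℏ².

⟨L_z²⟩ = 6.667 ℏ²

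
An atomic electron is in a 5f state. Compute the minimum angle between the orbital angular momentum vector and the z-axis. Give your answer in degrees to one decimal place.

For 5f, l = 3.
|L| = √(l(l+1)) ℏ = 2√3 ℏ.
The smallest angle corresponds to the largest L_z, i.e. m_l = l = 3, giving L_z = 3ℏ.
cos θ_min = 3/√12, so θ_min ≈ 30.0°.

θ_min ≈ 30.0°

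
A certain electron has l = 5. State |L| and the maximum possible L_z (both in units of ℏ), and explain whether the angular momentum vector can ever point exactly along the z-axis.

No: L_z,max = 5ℏ < |L| = √30 ℏ ≈ 5.477ℏ

|L| = √30 ℏ ≈ 5.4772ℏ, while L_z,max = lℏ = 5ℏ.
Since |L| > L_z,max, the vector can never point exactly along z; the closest it comes is θ_min = arccos(5/√30) ≈ 24.1°.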